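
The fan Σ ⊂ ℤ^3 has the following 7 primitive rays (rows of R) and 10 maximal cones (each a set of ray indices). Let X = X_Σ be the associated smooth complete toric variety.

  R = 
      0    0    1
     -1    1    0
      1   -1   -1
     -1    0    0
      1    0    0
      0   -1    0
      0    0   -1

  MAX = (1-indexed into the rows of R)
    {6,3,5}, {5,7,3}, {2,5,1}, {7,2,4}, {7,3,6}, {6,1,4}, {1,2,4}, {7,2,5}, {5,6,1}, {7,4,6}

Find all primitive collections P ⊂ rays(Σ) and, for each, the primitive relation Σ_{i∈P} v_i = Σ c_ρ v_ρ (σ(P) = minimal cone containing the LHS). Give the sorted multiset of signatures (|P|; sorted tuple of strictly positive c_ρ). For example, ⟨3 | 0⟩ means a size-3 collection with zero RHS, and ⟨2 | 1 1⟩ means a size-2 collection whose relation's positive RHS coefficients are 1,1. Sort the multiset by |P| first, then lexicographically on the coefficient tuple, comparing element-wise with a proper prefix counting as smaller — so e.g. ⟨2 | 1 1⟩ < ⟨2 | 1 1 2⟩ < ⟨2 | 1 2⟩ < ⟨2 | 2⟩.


7 collections generate NE(X_Σ); each relation:

  • {1,7}:  v_{1} + v_{7} = 0  ⟹  sig = ⟨2 | 0⟩
  • {4,5}:  v_{4} + v_{5} = 0  ⟹  sig = ⟨2 | 0⟩
  • {2,3}:  v_{2} + v_{3} = v_{7}  ⟹  sig = ⟨2 | 1⟩
  • {2,6}:  v_{2} + v_{6} = v_{4}  ⟹  sig = ⟨2 | 1⟩
  • {1,3}:  v_{1} + v_{3} = v_{5} + v_{6}  ⟹  sig = ⟨2 | 1 1⟩
  • {3,4}:  v_{3} + v_{4} = v_{6} + v_{7}  ⟹  sig = ⟨2 | 1 1⟩
  • {5,6,7}:  v_{5} + v_{6} + v_{7} = v_{3}  ⟹  sig = ⟨3 | 1⟩

so the primitive-relation signature multiset is
    ⟨2 | 0⟩
    ⟨2 | 0⟩
    ⟨2 | 1⟩
    ⟨2 | 1⟩
    ⟨2 | 1 1⟩
    ⟨2 | 1 1⟩
    ⟨3 | 1⟩


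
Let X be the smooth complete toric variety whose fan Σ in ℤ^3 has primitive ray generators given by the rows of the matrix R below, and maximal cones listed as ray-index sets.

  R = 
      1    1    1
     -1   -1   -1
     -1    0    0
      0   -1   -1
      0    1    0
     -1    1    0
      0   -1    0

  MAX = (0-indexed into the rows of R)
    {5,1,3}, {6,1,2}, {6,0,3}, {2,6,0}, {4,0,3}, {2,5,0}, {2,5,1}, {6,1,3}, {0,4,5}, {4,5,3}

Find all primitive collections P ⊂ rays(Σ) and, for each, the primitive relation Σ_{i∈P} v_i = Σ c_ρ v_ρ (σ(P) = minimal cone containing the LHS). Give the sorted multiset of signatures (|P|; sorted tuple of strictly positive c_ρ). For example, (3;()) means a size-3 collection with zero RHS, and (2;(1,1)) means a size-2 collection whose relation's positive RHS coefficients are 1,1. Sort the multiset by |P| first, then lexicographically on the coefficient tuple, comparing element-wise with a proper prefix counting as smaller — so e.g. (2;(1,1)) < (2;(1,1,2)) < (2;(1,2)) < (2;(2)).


Minimal non-faces — 7 found among 7 rays, 10 max cones:

  P = {0,1}:  v_{0} + v_{1} = 0 — sig = (2;())
  P = {4,6}:  v_{4} + v_{6} = 0 — sig = (2;())
  P = {2,3}:  v_{2} + v_{3} = v_{1} — sig = (2;(1))
  P = {2,4}:  v_{2} + v_{4} = v_{5} — sig = (2;(1))
  P = {5,6}:  v_{5} + v_{6} = v_{2} — sig = (2;(1))
  P = {1,4}:  v_{1} + v_{4} = v_{3} + v_{5} — sig = (2;(1,1))
  P = {0,3,5}:  v_{0} + v_{3} + v_{5} = v_{4} — sig = (3;(1))

Sorted signature multiset PRS(X):
[(2;()), (2;()), (2;(1)), (2;(1)), (2;(1)), (2;(1,1)), (3;(1))]


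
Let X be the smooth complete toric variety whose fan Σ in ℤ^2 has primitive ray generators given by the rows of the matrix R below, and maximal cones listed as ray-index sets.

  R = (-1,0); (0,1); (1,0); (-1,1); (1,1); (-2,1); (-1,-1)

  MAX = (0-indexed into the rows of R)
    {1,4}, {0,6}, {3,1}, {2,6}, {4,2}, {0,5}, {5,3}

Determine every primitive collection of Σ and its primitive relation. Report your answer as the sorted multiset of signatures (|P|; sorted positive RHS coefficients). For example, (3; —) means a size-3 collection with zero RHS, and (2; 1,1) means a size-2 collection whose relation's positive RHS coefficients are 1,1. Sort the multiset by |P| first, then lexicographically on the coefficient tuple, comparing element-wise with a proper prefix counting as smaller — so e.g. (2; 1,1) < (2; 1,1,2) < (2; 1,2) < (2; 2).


14 minimal non-faces of Δ(Σ) (on 7 rays):

  P={0,2}:  v_{0} + v_{2} = 0 ; sig = (2; —)
  P={4,6}:  v_{4} + v_{6} = 0 ; sig = (2; —)
  P={0,1}:  v_{0} + v_{1} = v_{3} ; sig = (2; 1)
  P={0,3}:  v_{0} + v_{3} = v_{5} ; sig = (2; 1)
  P={0,4}:  v_{0} + v_{4} = v_{1} ; sig = (2; 1)
  P={1,2}:  v_{1} + v_{2} = v_{4} ; sig = (2; 1)
  P={1,6}:  v_{1} + v_{6} = v_{0} ; sig = (2; 1)
  P={2,3}:  v_{2} + v_{3} = v_{1} ; sig = (2; 1)
  P={2,5}:  v_{2} + v_{5} = v_{3} ; sig = (2; 1)
  P={4,5}:  v_{4} + v_{5} = v_{1} + v_{3} ; sig = (2; 1,1)
  P={1,5}:  v_{1} + v_{5} = 2·v_{3} ; sig = (2; 2)
  P={3,4}:  v_{3} + v_{4} = 2·v_{1} ; sig = (2; 2)
  P={3,6}:  v_{3} + v_{6} = 2·v_{0} ; sig = (2; 2)
  P={5,6}:  v_{5} + v_{6} = 3·v_{0} ; sig = (2; 3)

so the primitive-relation signature multiset is
{ (2; —) ×2,  (2; 1) ×7,  (2; 1,1),  (2; 2) ×3,  (2; 3) }


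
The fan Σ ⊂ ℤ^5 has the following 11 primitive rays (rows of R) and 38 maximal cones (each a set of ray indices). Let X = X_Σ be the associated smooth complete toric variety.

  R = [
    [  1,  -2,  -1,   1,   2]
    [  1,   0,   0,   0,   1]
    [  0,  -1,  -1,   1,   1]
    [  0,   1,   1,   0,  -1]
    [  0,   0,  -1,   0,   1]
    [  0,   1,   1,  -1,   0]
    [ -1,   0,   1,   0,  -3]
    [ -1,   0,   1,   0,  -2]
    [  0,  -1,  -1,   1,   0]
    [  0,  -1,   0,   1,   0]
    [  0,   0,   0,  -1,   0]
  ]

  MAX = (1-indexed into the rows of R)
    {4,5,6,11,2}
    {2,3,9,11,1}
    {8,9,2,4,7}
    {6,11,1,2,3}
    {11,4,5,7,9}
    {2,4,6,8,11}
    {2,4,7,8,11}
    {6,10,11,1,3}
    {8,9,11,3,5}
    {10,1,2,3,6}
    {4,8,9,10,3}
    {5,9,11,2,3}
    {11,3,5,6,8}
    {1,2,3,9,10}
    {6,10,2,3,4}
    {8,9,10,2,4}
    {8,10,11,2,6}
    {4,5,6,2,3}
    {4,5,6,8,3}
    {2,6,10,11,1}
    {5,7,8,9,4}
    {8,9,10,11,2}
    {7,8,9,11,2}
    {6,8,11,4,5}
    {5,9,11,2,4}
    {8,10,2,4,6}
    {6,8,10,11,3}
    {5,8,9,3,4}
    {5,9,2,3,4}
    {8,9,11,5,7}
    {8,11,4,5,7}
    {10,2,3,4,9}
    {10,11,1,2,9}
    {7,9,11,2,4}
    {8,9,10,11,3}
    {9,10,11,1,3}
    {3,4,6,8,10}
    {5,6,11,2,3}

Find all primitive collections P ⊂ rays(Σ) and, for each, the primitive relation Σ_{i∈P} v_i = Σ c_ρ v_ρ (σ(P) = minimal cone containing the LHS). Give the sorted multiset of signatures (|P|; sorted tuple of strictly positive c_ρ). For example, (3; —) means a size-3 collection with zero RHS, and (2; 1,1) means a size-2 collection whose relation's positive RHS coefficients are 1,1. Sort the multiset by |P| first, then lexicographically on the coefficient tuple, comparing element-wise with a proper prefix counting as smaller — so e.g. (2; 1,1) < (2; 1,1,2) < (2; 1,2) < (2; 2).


Primitive collections (16):

  P={6,9}:  v_{6} + v_{9} = 0  ⟹  sig = (2; —)
  P={5,10}:  v_{5} + v_{10} = v_{3}  ⟹  sig = (2; 1)
  P={1,4}:  v_{1} + v_{4} = v_{2} + v_{10}  ⟹  sig = (2; 1,1)
  P={3,7}:  v_{3} + v_{7} = v_{8} + v_{9}  ⟹  sig = (2; 1,1)
  P={6,7}:  v_{6} + v_{7} = v_{4} + v_{8} + v_{11}  ⟹  sig = (2; 1,1,1)
  P={1,7}:  v_{1} + v_{7} = v_{2} + v_{8} + v_{9} + v_{10} + v_{11}  ⟹  sig = (2; 1,1,1,1,1)
  P={1,5}:  v_{1} + v_{5} = v_{2} + 2·v_{3} + v_{11}  ⟹  sig = (2; 1,1,2)
  P={7,10}:  v_{7} + v_{10} = v_{2} + 2·v_{8} + v_{9}  ⟹  sig = (2; 1,1,2)
  P={1,8}:  v_{1} + v_{8} = 2·v_{10} + v_{11}  ⟹  sig = (2; 1,2)
  P={2,5,8}:  v_{2} + v_{5} + v_{8} = 0  ⟹  sig = (3; —)
  P={3,4,11}:  v_{3} + v_{4} + v_{11} = 0  ⟹  sig = (3; —)
  P={2,3,8}:  v_{2} + v_{3} + v_{8} = v_{10}  ⟹  sig = (3; 1)
  P={4,10,11}:  v_{4} + v_{10} + v_{11} = v_{2} + v_{8}  ⟹  sig = (3; 1,1)
  P={2,5,7}:  v_{2} + v_{5} + v_{7} = v_{4} + v_{9} + v_{11}  ⟹  sig = (3; 1,1,1)
  P={2,3,10,11}:  v_{2} + v_{3} + v_{10} + v_{11} = v_{1}  ⟹  sig = (4; 1)
  P={4,8,9,11}:  v_{4} + v_{8} + v_{9} + v_{11} = v_{7}  ⟹  sig = (4; 1)

Hence PRS(X_Σ) =
{ (2; —),  (2; 1),  (2; 1,1) ×2,  (2; 1,1,1),  (2; 1,1,1,1,1),  (2; 1,1,2) ×2,  (2; 1,2),  (3; —) ×2,  (3; 1),  (3; 1,1),  (3; 1,1,1),  (4; 1) ×2 }


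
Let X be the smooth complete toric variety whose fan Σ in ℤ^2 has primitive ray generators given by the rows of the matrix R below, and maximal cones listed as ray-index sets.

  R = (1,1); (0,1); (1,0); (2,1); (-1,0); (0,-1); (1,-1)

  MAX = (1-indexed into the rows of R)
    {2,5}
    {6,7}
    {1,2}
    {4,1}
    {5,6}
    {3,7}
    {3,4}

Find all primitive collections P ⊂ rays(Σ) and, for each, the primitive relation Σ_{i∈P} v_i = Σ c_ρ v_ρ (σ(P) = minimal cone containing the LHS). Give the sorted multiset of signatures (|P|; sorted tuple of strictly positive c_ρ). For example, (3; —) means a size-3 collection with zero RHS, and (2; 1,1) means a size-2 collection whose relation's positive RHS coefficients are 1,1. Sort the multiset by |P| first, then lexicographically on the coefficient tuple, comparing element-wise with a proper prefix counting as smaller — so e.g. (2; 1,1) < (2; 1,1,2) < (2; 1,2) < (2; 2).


14 minimal non-faces of Δ(Σ) (on 7 rays):

  P = {2,6}:  v_{2} + v_{6} = 0  ⇒ sig = (2; —)
  P = {3,5}:  v_{3} + v_{5} = 0  ⇒ sig = (2; —)
  P = {1,3}:  v_{1} + v_{3} = v_{4}  ⇒ sig = (2; 1)
  P = {1,5}:  v_{1} + v_{5} = v_{2}  ⇒ sig = (2; 1)
  P = {1,6}:  v_{1} + v_{6} = v_{3}  ⇒ sig = (2; 1)
  P = {2,3}:  v_{2} + v_{3} = v_{1}  ⇒ sig = (2; 1)
  P = {2,7}:  v_{2} + v_{7} = v_{3}  ⇒ sig = (2; 1)
  P = {3,6}:  v_{3} + v_{6} = v_{7}  ⇒ sig = (2; 1)
  P = {4,5}:  v_{4} + v_{5} = v_{1}  ⇒ sig = (2; 1)
  P = {5,7}:  v_{5} + v_{7} = v_{6}  ⇒ sig = (2; 1)
  P = {1,7}:  v_{1} + v_{7} = 2·v_{3}  ⇒ sig = (2; 2)
  P = {2,4}:  v_{2} + v_{4} = 2·v_{1}  ⇒ sig = (2; 2)
  P = {4,6}:  v_{4} + v_{6} = 2·v_{3}  ⇒ sig = (2; 2)
  P = {4,7}:  v_{4} + v_{7} = 3·v_{3}  ⇒ sig = (2; 3)

so the primitive-relation signature multiset is
{ (2; —) ×2,  (2; 1) ×8,  (2; 2) ×3,  (2; 3) }


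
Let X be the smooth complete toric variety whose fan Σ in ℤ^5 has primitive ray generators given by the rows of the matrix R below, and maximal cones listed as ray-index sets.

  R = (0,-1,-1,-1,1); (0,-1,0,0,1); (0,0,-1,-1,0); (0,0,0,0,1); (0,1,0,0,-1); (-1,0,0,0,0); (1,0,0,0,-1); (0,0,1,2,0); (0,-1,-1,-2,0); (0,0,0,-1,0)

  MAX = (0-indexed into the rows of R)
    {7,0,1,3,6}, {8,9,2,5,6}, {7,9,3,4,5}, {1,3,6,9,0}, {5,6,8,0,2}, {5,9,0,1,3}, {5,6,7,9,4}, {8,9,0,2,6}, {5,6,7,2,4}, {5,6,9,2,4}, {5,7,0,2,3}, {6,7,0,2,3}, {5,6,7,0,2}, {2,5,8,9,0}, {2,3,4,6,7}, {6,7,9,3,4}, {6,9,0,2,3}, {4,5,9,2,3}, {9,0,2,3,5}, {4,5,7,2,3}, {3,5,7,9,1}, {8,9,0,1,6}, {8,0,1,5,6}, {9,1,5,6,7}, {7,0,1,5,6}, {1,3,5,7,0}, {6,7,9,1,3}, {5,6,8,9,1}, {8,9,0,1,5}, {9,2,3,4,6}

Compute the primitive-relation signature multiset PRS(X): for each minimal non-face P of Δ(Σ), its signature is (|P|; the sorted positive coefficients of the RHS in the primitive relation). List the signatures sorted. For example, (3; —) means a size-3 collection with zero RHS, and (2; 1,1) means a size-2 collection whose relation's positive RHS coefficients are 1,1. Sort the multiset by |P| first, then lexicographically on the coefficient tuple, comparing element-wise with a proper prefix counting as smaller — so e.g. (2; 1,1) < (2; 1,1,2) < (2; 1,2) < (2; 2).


Minimal non-faces — 10 found among 10 rays, 30 max cones:

  {1,4}:  v_{1} + v_{4} = 0 — sig = (2; —)
  {0,4}:  v_{0} + v_{4} = v_{2} — sig = (2; 1)
  {1,2}:  v_{1} + v_{2} = v_{0} — sig = (2; 1)
  {3,8}:  v_{3} + v_{8} = v_{0} + v_{9} — sig = (2; 1,1)
  {7,8}:  v_{7} + v_{8} = v_{1} + v_{5} + v_{6} — sig = (2; 1,1,1)
  {4,8}:  v_{4} + v_{8} = v_{2} + v_{5} + v_{6} + v_{9} — sig = (2; 1,1,1,1)
  {2,7,9}:  v_{2} + v_{7} + v_{9} = 0 — sig = (3; —)
  {3,5,6}:  v_{3} + v_{5} + v_{6} = 0 — sig = (3; —)
  {0,7,9}:  v_{0} + v_{7} + v_{9} = v_{1} — sig = (3; 1)
  {0,5,6,9}:  v_{0} + v_{5} + v_{6} + v_{9} = v_{8} — sig = (4; 1)

Hence PRS(X_Σ) =
    |P|=2: 6 collections, coeffs (), (1), (1), (1,1), (1,1,1), (1,1,1,1)
    |P|=3: 3 collections, coeffs (), (), (1)
    |P|=4: 1 collection, coeffs (1)


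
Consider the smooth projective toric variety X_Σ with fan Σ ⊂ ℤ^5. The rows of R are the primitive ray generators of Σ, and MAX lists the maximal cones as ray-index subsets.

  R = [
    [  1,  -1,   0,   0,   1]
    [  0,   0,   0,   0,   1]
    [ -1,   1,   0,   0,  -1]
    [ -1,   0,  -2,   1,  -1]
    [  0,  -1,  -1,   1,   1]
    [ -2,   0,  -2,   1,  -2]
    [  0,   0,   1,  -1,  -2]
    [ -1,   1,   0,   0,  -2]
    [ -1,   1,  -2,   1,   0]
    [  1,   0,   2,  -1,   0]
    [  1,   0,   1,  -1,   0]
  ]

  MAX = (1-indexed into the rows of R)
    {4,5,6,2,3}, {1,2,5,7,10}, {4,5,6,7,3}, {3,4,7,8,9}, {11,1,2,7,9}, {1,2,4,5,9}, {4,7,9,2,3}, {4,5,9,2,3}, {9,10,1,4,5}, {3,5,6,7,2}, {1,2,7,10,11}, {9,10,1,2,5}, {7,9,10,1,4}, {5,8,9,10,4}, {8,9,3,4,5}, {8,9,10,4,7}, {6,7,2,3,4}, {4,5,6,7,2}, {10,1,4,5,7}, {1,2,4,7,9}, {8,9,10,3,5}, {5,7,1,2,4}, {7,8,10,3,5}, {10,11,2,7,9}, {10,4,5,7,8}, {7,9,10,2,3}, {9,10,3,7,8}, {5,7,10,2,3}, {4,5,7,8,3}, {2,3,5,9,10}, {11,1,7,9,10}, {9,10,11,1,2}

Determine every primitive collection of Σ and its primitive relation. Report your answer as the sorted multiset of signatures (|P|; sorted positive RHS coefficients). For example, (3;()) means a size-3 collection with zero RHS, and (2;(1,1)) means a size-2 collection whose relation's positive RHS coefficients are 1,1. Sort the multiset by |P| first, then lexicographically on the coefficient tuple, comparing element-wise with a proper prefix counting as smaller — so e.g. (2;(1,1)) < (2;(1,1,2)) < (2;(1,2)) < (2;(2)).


|primitive collections| = 17. Relations:

  P = {1,3}:  v_{1} + v_{3} = 0  ⟹  sig = (2;())
  P = {2,8}:  v_{2} + v_{8} = v_{3}  ⟹  sig = (2;(1))
  P = {5,11}:  v_{5} + v_{11} = v_{1}  ⟹  sig = (2;(1))
  P = {1,8}:  v_{1} + v_{8} = v_{4} + v_{10}  ⟹  sig = (2;(1,1))
  P = {4,11}:  v_{4} + v_{11} = v_{1} + v_{7} + v_{9}  ⟹  sig = (2;(1,1,1))
  P = {6,10}:  v_{6} + v_{10} = v_{3} + v_{5} + v_{7}  ⟹  sig = (2;(1,1,1))
  P = {6,11}:  v_{6} + v_{11} = v_{2} + v_{4} + v_{7}  ⟹  sig = (2;(1,1,1))
  P = {8,11}:  v_{8} + v_{11} = v_{7} + v_{9} + v_{10}  ⟹  sig = (2;(1,1,1))
  P = {1,6}:  v_{1} + v_{6} = v_{2} + v_{4} + v_{5} + v_{7}  ⟹  sig = (2;(1,1,1,1))
  P = {3,11}:  v_{3} + v_{11} = v_{2} + v_{7} + v_{9} + v_{10}  ⟹  sig = (2;(1,1,1,1))
  P = {6,8}:  v_{6} + v_{8} = 2·v_{3} + v_{4} + v_{5} + v_{7}  ⟹  sig = (2;(1,1,1,2))
  P = {6,9}:  v_{6} + v_{9} = v_{2} + v_{3} + 2·v_{4}  ⟹  sig = (2;(1,1,2))
  P = {2,4,10}:  v_{2} + v_{4} + v_{10} = 0  ⟹  sig = (3;())
  P = {3,4,10}:  v_{3} + v_{4} + v_{10} = v_{8}  ⟹  sig = (3;(1))
  P = {5,7,9}:  v_{5} + v_{7} + v_{9} = v_{4}  ⟹  sig = (3;(1))
  P = {1,2,7,9,10}:  v_{1} + v_{2} + v_{7} + v_{9} + v_{10} = v_{11}  ⟹  sig = (5;(1))
  P = {2,3,4,5,7}:  v_{2} + v_{3} + v_{4} + v_{5} + v_{7} = v_{6}  ⟹  sig = (5;(1))

so the primitive-relation signature multiset is
    (2;())
    (2;(1))
    (2;(1))
    (2;(1,1))
    (2;(1,1,1))
    (2;(1,1,1))
    (2;(1,1,1))
    (2;(1,1,1))
    (2;(1,1,1,1))
    (2;(1,1,1,1))
    (2;(1,1,1,2))
    (2;(1,1,2))
    (3;())
    (3;(1))
    (3;(1))
    (5;(1))
    (5;(1))


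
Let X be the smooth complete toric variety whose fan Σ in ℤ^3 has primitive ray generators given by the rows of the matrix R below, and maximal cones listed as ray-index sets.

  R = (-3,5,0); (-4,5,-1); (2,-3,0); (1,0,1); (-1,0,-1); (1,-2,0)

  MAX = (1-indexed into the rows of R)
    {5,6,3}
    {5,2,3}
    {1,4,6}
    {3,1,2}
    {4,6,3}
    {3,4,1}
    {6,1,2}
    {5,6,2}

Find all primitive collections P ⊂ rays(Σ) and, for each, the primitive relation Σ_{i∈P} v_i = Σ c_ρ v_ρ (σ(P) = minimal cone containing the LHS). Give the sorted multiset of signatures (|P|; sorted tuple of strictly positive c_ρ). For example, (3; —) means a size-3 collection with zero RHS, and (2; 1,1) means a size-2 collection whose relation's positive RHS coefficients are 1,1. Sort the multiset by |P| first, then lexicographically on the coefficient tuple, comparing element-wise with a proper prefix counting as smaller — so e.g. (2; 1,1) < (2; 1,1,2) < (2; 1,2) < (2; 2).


Σ has 5 primitive collections:

  {4,5}:  v_{4} + v_{5} = 0  ⟹  sig = (2; —)
  {1,5}:  v_{1} + v_{5} = v_{2}  ⟹  sig = (2; 1)
  {2,4}:  v_{2} + v_{4} = v_{1}  ⟹  sig = (2; 1)
  {1,3,6}:  v_{1} + v_{3} + v_{6} = 0  ⟹  sig = (3; —)
  {2,3,6}:  v_{2} + v_{3} + v_{6} = v_{5}  ⟹  sig = (3; 1)

so the primitive-relation signature multiset is
{ (2; —),  (2; 1) ×2,  (3; —),  (3; 1) }


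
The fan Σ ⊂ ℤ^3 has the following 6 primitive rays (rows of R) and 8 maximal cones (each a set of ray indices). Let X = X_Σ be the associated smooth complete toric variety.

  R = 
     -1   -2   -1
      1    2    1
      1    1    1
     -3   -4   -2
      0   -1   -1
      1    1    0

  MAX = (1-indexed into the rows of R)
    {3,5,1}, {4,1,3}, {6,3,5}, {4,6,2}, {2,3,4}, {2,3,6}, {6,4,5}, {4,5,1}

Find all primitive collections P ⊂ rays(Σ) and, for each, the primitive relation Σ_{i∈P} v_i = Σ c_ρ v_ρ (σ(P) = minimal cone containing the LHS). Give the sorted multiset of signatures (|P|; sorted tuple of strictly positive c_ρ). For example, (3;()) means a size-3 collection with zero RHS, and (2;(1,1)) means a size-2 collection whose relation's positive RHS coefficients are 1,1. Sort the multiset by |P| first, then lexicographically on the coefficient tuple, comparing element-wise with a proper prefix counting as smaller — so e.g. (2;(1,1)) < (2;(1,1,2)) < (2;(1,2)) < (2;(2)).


Minimal non-faces — 5 found among 6 rays, 8 max cones:

  • {1,2}:  v_{1} + v_{2} = 0  →  sig = (2;())
  • {1,6}:  v_{1} + v_{6} = v_{5}  →  sig = (2;(1))
  • {2,5}:  v_{2} + v_{5} = v_{6}  →  sig = (2;(1))
  • {3,4,6}:  v_{3} + v_{4} + v_{6} = v_{1}  →  sig = (3;(1))
  • {3,4,5}:  v_{3} + v_{4} + v_{5} = 2·v_{1}  →  sig = (3;(2))

Signatures (|P|; sorted positive RHS coefficients), sorted:
    (2;())
    (2;(1))
    (2;(1))
    (3;(1))
    (3;(2))


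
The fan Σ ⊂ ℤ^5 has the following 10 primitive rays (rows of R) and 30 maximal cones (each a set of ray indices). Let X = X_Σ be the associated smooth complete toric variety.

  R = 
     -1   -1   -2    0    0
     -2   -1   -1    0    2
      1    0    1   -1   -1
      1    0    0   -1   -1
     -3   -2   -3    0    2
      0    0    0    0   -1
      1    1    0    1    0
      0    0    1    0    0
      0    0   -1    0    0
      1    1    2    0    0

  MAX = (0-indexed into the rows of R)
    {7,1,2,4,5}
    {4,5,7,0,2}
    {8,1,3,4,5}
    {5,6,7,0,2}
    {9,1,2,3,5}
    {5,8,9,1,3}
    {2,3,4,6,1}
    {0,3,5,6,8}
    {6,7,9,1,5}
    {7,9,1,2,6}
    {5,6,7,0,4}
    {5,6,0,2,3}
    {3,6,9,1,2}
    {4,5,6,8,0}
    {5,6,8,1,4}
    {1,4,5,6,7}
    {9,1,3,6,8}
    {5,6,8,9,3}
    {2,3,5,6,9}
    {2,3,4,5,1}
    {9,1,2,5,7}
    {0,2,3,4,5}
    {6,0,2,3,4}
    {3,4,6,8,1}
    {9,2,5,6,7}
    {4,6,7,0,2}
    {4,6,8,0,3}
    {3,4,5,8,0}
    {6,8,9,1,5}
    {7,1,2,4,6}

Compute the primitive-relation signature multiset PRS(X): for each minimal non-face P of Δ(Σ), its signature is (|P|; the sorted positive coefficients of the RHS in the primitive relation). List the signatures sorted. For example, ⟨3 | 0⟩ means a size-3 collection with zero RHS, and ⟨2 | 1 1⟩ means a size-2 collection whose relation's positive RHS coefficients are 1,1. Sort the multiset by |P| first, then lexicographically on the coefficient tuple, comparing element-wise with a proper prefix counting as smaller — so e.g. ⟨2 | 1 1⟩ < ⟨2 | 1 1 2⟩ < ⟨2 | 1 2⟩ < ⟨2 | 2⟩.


10 collections generate NE(X_Σ); each relation:

  {0,9}:  v_{0} + v_{9} = 0 — sig = ⟨2 | 0⟩
  {7,8}:  v_{7} + v_{8} = 0 — sig = ⟨2 | 0⟩
  {0,1}:  v_{0} + v_{1} = v_{4} — sig = ⟨2 | 1⟩
  {2,8}:  v_{2} + v_{8} = v_{3} — sig = ⟨2 | 1⟩
  {3,7}:  v_{3} + v_{7} = v_{2} — sig = ⟨2 | 1⟩
  {4,9}:  v_{4} + v_{9} = v_{1} — sig = ⟨2 | 1⟩
  {1,2,5,6}:  v_{1} + v_{2} + v_{5} + v_{6} = 0 — sig = ⟨4 | 0⟩
  {1,3,5,6}:  v_{1} + v_{3} + v_{5} + v_{6} = v_{8} — sig = ⟨4 | 1⟩
  {2,4,5,6}:  v_{2} + v_{4} + v_{5} + v_{6} = v_{0} — sig = ⟨4 | 1⟩
  {3,4,5,6}:  v_{3} + v_{4} + v_{5} + v_{6} = v_{0} + v_{8} — sig = ⟨4 | 1 1⟩

Sorted signature multiset PRS(X):
    |P|=2: 6 collections, coeffs (), (), (1), (1), (1), (1)
    |P|=4: 4 collections, coeffs (), (1), (1), (1,1)


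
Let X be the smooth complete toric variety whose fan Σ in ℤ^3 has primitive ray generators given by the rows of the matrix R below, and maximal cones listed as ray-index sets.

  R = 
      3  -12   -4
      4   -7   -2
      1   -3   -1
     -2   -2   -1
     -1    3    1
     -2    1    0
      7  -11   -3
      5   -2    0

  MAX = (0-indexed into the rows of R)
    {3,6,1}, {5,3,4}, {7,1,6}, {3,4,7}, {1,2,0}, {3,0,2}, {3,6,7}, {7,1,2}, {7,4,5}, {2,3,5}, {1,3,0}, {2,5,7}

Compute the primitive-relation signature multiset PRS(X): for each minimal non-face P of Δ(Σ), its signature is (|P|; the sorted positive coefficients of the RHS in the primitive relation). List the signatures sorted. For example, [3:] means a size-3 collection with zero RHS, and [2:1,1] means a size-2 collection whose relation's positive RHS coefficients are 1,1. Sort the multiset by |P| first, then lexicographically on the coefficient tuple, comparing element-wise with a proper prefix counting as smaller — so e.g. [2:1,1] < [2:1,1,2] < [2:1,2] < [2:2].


|primitive collections| = 14. Relations:

  P={2,4}:  v_{2} + v_{4} = 0  →  sig = [2:]
  P={0,4}:  v_{0} + v_{4} = v_{1} + v_{3}  →  sig = [2:1,1]
  P={1,4}:  v_{1} + v_{4} = v_{3} + v_{7}  →  sig = [2:1,1]
  P={5,6}:  v_{5} + v_{6} = v_{1} + v_{2}  →  sig = [2:1,1]
  P={0,5}:  v_{0} + v_{5} = 3·v_{2} + v_{3}  →  sig = [2:1,3]
  P={0,6}:  v_{0} + v_{6} = 3·v_{1} + v_{3}  →  sig = [2:1,3]
  P={0,7}:  v_{0} + v_{7} = 2·v_{1}  →  sig = [2:2]
  P={1,5}:  v_{1} + v_{5} = 2·v_{2}  →  sig = [2:2]
  P={2,6}:  v_{2} + v_{6} = 2·v_{1}  →  sig = [2:2]
  P={4,6}:  v_{4} + v_{6} = 2·v_{3} + 2·v_{7}  →  sig = [2:2,2]
  P={1,2,3}:  v_{1} + v_{2} + v_{3} = v_{0}  →  sig = [3:1]
  P={1,3,7}:  v_{1} + v_{3} + v_{7} = v_{6}  →  sig = [3:1]
  P={2,3,7}:  v_{2} + v_{3} + v_{7} = v_{1}  →  sig = [3:1]
  P={3,5,7}:  v_{3} + v_{5} + v_{7} = v_{2}  →  sig = [3:1]

Signatures (|P|; sorted positive RHS coefficients), sorted:
    [2:]
    [2:1,1]
    [2:1,1]
    [2:1,1]
    [2:1,3]
    [2:1,3]
    [2:2]
    [2:2]
    [2:2]
    [2:2,2]
    [3:1]
    [3:1]
    [3:1]
    [3:1]


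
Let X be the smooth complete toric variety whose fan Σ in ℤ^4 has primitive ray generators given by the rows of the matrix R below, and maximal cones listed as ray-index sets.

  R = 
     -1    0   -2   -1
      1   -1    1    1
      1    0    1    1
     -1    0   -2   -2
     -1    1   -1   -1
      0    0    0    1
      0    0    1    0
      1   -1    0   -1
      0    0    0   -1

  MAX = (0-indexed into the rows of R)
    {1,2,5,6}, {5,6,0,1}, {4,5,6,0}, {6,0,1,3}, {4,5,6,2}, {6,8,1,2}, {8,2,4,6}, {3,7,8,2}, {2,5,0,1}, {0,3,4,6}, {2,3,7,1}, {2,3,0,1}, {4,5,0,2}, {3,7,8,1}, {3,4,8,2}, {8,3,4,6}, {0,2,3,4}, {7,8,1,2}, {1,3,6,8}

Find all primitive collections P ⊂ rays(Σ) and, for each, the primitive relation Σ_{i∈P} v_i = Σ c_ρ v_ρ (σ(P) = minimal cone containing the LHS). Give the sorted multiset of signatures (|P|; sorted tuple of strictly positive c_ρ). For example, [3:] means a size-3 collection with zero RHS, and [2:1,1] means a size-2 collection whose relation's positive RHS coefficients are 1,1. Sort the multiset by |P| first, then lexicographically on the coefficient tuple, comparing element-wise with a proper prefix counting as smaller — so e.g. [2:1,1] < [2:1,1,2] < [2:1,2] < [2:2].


Minimal non-faces — 11 found among 9 rays, 19 max cones:

  P={1,4}:  v_{1} + v_{4} = 0  →  sig = [2:]
  P={5,8}:  v_{5} + v_{8} = 0  →  sig = [2:]
  P={0,8}:  v_{0} + v_{8} = v_{3}  →  sig = [2:1]
  P={3,5}:  v_{3} + v_{5} = v_{0}  →  sig = [2:1]
  P={4,7}:  v_{4} + v_{7} = v_{2} + v_{3} + v_{8}  →  sig = [2:1,1,1]
  P={5,7}:  v_{5} + v_{7} = v_{1} + v_{2} + v_{3}  →  sig = [2:1,1,1]
  P={0,7}:  v_{0} + v_{7} = v_{1} + v_{2} + 2·v_{3}  →  sig = [2:1,1,2]
  P={6,7}:  v_{6} + v_{7} = v_{1} + 2·v_{8}  →  sig = [2:1,2]
  P={0,2,6}:  v_{0} + v_{2} + v_{6} = 0  →  sig = [3:]
  P={2,3,6}:  v_{2} + v_{3} + v_{6} = v_{8}  →  sig = [3:1]
  P={1,2,3,8}:  v_{1} + v_{2} + v_{3} + v_{8} = v_{7}  →  sig = [4:1]

Signatures (|P|; sorted positive RHS coefficients), sorted:
[[2:], [2:], [2:1], [2:1], [2:1,1,1], [2:1,1,1], [2:1,1,2], [2:1,2], [3:], [3:1], [4:1]]


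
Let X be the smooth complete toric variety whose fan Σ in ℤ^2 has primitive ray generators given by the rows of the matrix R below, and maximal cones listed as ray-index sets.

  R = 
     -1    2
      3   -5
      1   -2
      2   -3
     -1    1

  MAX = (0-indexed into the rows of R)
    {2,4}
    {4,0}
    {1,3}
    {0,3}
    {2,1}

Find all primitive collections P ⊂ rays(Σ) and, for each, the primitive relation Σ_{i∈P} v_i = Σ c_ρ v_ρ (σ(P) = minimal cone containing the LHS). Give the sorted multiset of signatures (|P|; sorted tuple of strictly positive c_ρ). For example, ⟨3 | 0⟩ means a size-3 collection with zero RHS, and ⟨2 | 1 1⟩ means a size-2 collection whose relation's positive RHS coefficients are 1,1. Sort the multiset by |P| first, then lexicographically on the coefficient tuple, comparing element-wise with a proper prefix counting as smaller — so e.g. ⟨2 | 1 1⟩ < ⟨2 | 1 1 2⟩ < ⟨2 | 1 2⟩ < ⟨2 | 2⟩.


5 collections generate NE(X_Σ); each relation:

  P = {0,2}:  v_{0} + v_{2} = 0  ⇒ sig = ⟨2 | 0⟩
  P = {0,1}:  v_{0} + v_{1} = v_{3}  ⇒ sig = ⟨2 | 1⟩
  P = {2,3}:  v_{2} + v_{3} = v_{1}  ⇒ sig = ⟨2 | 1⟩
  P = {3,4}:  v_{3} + v_{4} = v_{2}  ⇒ sig = ⟨2 | 1⟩
  P = {1,4}:  v_{1} + v_{4} = 2·v_{2}  ⇒ sig = ⟨2 | 2⟩

Signatures (|P|; sorted positive RHS coefficients), sorted:
    ⟨2 | 0⟩
    ⟨2 | 1⟩
    ⟨2 | 1⟩
    ⟨2 | 1⟩
    ⟨2 | 2⟩


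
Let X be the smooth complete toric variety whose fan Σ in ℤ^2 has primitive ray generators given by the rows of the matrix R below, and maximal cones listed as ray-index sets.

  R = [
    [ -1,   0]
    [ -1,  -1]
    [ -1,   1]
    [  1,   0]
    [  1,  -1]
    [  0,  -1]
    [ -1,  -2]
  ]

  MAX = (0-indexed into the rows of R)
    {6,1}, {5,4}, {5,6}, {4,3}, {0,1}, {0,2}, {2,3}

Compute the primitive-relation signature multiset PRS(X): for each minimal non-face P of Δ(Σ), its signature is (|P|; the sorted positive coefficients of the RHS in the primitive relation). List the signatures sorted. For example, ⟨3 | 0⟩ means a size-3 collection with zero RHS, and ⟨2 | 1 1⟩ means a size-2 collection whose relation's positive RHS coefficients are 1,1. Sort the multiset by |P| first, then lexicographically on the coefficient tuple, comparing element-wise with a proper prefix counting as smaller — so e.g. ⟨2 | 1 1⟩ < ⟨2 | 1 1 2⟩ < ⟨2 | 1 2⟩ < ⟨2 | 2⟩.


Primitive collections (14):

  P={0,3}:  v_{0} + v_{3} = 0  so sig = ⟨2 | 0⟩
  P={2,4}:  v_{2} + v_{4} = 0  so sig = ⟨2 | 0⟩
  P={0,4}:  v_{0} + v_{4} = v_{5}  so sig = ⟨2 | 1⟩
  P={0,5}:  v_{0} + v_{5} = v_{1}  so sig = ⟨2 | 1⟩
  P={1,3}:  v_{1} + v_{3} = v_{5}  so sig = ⟨2 | 1⟩
  P={1,5}:  v_{1} + v_{5} = v_{6}  so sig = ⟨2 | 1⟩
  P={2,5}:  v_{2} + v_{5} = v_{0}  so sig = ⟨2 | 1⟩
  P={3,5}:  v_{3} + v_{5} = v_{4}  so sig = ⟨2 | 1⟩
  P={2,6}:  v_{2} + v_{6} = v_{0} + v_{1}  so sig = ⟨2 | 1 1⟩
  P={0,6}:  v_{0} + v_{6} = 2·v_{1}  so sig = ⟨2 | 2⟩
  P={1,2}:  v_{1} + v_{2} = 2·v_{0}  so sig = ⟨2 | 2⟩
  P={1,4}:  v_{1} + v_{4} = 2·v_{5}  so sig = ⟨2 | 2⟩
  P={3,6}:  v_{3} + v_{6} = 2·v_{5}  so sig = ⟨2 | 2⟩
  P={4,6}:  v_{4} + v_{6} = 3·v_{5}  so sig = ⟨2 | 3⟩

Hence PRS(X_Σ) =
[⟨2 | 0⟩, ⟨2 | 0⟩, ⟨2 | 1⟩, ⟨2 | 1⟩, ⟨2 | 1⟩, ⟨2 | 1⟩, ⟨2 | 1⟩, ⟨2 | 1⟩, ⟨2 | 1 1⟩, ⟨2 | 2⟩, ⟨2 | 2⟩, ⟨2 | 2⟩, ⟨2 | 2⟩, ⟨2 | 3⟩]


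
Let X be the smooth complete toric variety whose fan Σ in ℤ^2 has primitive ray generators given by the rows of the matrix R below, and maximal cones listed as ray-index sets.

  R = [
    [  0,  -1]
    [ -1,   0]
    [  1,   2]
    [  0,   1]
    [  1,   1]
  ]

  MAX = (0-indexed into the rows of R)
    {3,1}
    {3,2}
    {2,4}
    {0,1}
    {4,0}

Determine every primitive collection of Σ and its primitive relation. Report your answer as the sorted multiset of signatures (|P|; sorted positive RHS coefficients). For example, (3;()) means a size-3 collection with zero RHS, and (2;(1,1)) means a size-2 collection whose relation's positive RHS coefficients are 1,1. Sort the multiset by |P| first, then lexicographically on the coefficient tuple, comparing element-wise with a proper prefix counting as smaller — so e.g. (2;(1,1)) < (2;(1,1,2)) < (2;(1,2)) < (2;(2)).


|primitive collections| = 5. Relations:

  P={0,3}:  v_{0} + v_{3} = 0 — sig = (2;())
  P={0,2}:  v_{0} + v_{2} = v_{4} — sig = (2;(1))
  P={1,4}:  v_{1} + v_{4} = v_{3} — sig = (2;(1))
  P={3,4}:  v_{3} + v_{4} = v_{2} — sig = (2;(1))
  P={1,2}:  v_{1} + v_{2} = 2·v_{3} — sig = (2;(2))

so the primitive-relation signature multiset is
    (2;())
    (2;(1))
    (2;(1))
    (2;(1))
    (2;(2))


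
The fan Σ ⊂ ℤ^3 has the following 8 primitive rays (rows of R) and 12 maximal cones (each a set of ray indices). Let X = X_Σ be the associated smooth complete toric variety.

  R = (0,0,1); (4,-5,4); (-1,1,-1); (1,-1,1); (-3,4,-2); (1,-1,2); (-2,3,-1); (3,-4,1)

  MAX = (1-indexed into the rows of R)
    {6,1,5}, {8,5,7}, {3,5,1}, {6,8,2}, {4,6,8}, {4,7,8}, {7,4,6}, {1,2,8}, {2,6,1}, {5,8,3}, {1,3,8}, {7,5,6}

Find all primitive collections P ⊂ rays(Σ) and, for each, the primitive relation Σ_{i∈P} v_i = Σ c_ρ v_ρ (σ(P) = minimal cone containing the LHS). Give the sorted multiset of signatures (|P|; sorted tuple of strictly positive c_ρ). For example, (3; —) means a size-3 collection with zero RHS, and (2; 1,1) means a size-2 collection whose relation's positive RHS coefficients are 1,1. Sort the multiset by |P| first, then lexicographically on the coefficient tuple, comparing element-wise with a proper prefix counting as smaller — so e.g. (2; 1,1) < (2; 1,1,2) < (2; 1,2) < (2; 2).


14 minimal non-faces of Δ(Σ) (on 8 rays):

  {3,4}:  v_{3} + v_{4} = 0  ⇒ sig = (2; —)
  {1,4}:  v_{1} + v_{4} = v_{6}  ⇒ sig = (2; 1)
  {2,5}:  v_{2} + v_{5} = v_{6}  ⇒ sig = (2; 1)
  {3,6}:  v_{3} + v_{6} = v_{1}  ⇒ sig = (2; 1)
  {3,7}:  v_{3} + v_{7} = v_{5}  ⇒ sig = (2; 1)
  {4,5}:  v_{4} + v_{5} = v_{7}  ⇒ sig = (2; 1)
  {1,7}:  v_{1} + v_{7} = v_{5} + v_{6}  ⇒ sig = (2; 1,1)
  {2,7}:  v_{2} + v_{7} = v_{4} + v_{6}  ⇒ sig = (2; 1,1)
  {2,3}:  v_{2} + v_{3} = 2·v_{1} + v_{8}  ⇒ sig = (2; 1,2)
  {2,4}:  v_{2} + v_{4} = 2·v_{6} + v_{8}  ⇒ sig = (2; 1,2)
  {1,5,8}:  v_{1} + v_{5} + v_{8} = 0  ⇒ sig = (3; —)
  {1,6,8}:  v_{1} + v_{6} + v_{8} = v_{2}  ⇒ sig = (3; 1)
  {5,6,8}:  v_{5} + v_{6} + v_{8} = v_{4}  ⇒ sig = (3; 1)
  {6,7,8}:  v_{6} + v_{7} + v_{8} = 2·v_{4}  ⇒ sig = (3; 2)

Hence PRS(X_Σ) =
    (2; —)
    (2; 1)
    (2; 1)
    (2; 1)
    (2; 1)
    (2; 1)
    (2; 1,1)
    (2; 1,1)
    (2; 1,2)
    (2; 1,2)
    (3; —)
    (3; 1)
    (3; 1)
    (3; 2)


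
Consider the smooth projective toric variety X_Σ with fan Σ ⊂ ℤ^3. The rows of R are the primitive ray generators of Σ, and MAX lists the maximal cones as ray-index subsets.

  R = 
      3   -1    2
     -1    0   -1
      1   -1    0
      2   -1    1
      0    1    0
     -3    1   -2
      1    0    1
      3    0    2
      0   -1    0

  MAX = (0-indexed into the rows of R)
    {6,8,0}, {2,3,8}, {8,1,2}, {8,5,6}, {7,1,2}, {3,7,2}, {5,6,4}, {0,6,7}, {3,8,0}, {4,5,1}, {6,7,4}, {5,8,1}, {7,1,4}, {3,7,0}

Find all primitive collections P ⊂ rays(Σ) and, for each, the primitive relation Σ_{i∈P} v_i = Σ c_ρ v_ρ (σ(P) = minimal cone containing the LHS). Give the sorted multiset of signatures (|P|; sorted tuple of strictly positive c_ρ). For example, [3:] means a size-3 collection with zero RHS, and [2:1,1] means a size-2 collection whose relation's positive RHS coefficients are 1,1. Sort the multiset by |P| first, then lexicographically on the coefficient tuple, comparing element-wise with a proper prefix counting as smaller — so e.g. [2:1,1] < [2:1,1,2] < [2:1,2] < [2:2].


15 collections generate NE(X_Σ); each relation:

  {0,5}:  v_{0} + v_{5} = 0  so sig = [2:]
  {1,6}:  v_{1} + v_{6} = 0  so sig = [2:]
  {4,8}:  v_{4} + v_{8} = 0  so sig = [2:]
  {0,1}:  v_{0} + v_{1} = v_{3}  so sig = [2:1]
  {0,4}:  v_{0} + v_{4} = v_{7}  so sig = [2:1]
  {1,3}:  v_{1} + v_{3} = v_{2}  so sig = [2:1]
  {2,6}:  v_{2} + v_{6} = v_{3}  so sig = [2:1]
  {3,5}:  v_{3} + v_{5} = v_{1}  so sig = [2:1]
  {3,6}:  v_{3} + v_{6} = v_{0}  so sig = [2:1]
  {5,7}:  v_{5} + v_{7} = v_{4}  so sig = [2:1]
  {7,8}:  v_{7} + v_{8} = v_{0}  so sig = [2:1]
  {3,4}:  v_{3} + v_{4} = v_{1} + v_{7}  so sig = [2:1,1]
  {2,4}:  v_{2} + v_{4} = 2·v_{1} + v_{7}  so sig = [2:1,2]
  {0,2}:  v_{0} + v_{2} = 2·v_{3}  so sig = [2:2]
  {2,5}:  v_{2} + v_{5} = 2·v_{1}  so sig = [2:2]

Signatures (|P|; sorted positive RHS coefficients), sorted:
    |P|=2: 15 collections, coeffs (), (), (), (1), (1), (1), (1), (1), (1), (1), (1), (1,1), (1,2), (2), (2)


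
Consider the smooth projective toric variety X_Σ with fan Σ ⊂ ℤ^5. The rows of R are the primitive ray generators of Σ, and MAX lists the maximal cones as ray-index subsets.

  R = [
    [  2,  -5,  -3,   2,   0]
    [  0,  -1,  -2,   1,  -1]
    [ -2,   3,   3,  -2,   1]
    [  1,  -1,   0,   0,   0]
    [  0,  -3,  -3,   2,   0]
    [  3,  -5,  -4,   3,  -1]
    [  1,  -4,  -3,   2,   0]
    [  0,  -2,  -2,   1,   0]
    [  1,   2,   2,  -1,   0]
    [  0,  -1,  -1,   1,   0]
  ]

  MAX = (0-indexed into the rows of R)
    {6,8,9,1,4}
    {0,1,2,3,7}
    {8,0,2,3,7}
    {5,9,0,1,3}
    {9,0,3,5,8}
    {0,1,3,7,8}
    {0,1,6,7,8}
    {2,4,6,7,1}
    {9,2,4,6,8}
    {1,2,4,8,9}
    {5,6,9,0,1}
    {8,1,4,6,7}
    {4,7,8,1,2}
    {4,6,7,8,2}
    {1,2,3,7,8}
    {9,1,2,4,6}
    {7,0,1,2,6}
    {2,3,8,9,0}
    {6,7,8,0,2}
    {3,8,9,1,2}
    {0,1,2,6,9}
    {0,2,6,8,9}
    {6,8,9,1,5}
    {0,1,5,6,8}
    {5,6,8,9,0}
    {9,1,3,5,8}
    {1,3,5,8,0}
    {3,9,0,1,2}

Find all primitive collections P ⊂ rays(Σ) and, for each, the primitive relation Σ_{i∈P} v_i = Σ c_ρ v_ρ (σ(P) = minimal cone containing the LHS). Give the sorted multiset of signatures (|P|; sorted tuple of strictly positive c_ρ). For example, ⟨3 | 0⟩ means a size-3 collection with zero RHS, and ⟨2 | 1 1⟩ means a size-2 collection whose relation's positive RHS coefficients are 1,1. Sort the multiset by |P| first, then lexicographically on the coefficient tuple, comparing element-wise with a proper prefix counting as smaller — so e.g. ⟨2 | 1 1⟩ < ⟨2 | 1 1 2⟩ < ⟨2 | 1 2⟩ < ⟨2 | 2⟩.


Minimal non-faces — 10 found among 10 rays, 28 max cones:

  • {3,4}:  v_{3} + v_{4} = v_{6}  ⟹  sig = ⟨2 | 1⟩
  • {3,6}:  v_{3} + v_{6} = v_{0}  ⟹  sig = ⟨2 | 1⟩
  • {7,9}:  v_{7} + v_{9} = v_{4}  ⟹  sig = ⟨2 | 1⟩
  • {2,5}:  v_{2} + v_{5} = v_{3} + v_{9}  ⟹  sig = ⟨2 | 1 1⟩
  • {4,5}:  v_{4} + v_{5} = v_{1} + 2·v_{6} + v_{8} + v_{9}  ⟹  sig = ⟨2 | 1 1 1 2⟩
  • {5,7}:  v_{5} + v_{7} = v_{1} + 2·v_{6} + v_{8}  ⟹  sig = ⟨2 | 1 1 2⟩
  • {0,4}:  v_{0} + v_{4} = 2·v_{6}  ⟹  sig = ⟨2 | 2⟩
  • {1,2,6,8}:  v_{1} + v_{2} + v_{6} + v_{8} = 0  ⟹  sig = ⟨4 | 0⟩
  • {0,1,2,8}:  v_{0} + v_{1} + v_{2} + v_{8} = v_{3}  ⟹  sig = ⟨4 | 1⟩
  • {0,1,8,9}:  v_{0} + v_{1} + v_{8} + v_{9} = v_{5}  ⟹  sig = ⟨4 | 1⟩

so the primitive-relation signature multiset is
    |P|=2: 7 collections, coeffs (1), (1), (1), (1,1), (1,1,1,2), (1,1,2), (2)
    |P|=4: 3 collections, coeffs (), (1), (1)


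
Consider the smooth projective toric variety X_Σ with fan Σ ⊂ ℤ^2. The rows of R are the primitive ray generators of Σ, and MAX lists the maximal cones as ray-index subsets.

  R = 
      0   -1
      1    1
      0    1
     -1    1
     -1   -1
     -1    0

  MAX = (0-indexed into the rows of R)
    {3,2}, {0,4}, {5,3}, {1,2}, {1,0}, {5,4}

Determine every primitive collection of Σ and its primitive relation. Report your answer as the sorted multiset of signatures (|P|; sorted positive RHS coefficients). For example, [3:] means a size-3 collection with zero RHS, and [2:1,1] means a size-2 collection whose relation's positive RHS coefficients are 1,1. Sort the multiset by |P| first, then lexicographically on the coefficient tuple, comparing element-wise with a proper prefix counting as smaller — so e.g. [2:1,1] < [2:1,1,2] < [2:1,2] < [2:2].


The 9 primitive collections of Σ (r=6, n=2):

  P={0,2}:  v_{0} + v_{2} = 0  →  sig = [2:]
  P={1,4}:  v_{1} + v_{4} = 0  →  sig = [2:]
  P={0,3}:  v_{0} + v_{3} = v_{5}  →  sig = [2:1]
  P={0,5}:  v_{0} + v_{5} = v_{4}  →  sig = [2:1]
  P={1,5}:  v_{1} + v_{5} = v_{2}  →  sig = [2:1]
  P={2,4}:  v_{2} + v_{4} = v_{5}  →  sig = [2:1]
  P={2,5}:  v_{2} + v_{5} = v_{3}  →  sig = [2:1]
  P={1,3}:  v_{1} + v_{3} = 2·v_{2}  →  sig = [2:2]
  P={3,4}:  v_{3} + v_{4} = 2·v_{5}  →  sig = [2:2]

Sorted signature multiset PRS(X):
[[2:], [2:], [2:1], [2:1], [2:1], [2:1], [2:1], [2:2], [2:2]]


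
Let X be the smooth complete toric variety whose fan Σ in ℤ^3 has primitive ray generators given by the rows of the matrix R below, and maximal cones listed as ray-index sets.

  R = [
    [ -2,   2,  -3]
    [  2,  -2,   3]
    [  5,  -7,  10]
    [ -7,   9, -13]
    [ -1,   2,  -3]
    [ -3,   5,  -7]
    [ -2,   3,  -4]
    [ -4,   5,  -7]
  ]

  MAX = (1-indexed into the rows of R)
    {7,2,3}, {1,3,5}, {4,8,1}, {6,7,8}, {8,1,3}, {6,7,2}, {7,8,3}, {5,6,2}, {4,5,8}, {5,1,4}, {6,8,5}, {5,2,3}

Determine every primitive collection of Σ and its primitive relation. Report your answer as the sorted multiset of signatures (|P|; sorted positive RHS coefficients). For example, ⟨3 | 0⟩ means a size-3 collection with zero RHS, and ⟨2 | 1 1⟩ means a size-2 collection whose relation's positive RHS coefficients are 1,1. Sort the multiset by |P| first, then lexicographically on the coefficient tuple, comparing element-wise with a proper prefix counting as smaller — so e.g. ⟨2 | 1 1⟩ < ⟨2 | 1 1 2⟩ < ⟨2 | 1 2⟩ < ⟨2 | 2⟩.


Δ(Σ) — 8 vertices, 12 min non-faces:

  P={1,2}:  v_{1} + v_{2} = 0  ⇒ sig = ⟨2 | 0⟩
  P={1,7}:  v_{1} + v_{7} = v_{8}  ⇒ sig = ⟨2 | 1⟩
  P={2,8}:  v_{2} + v_{8} = v_{7}  ⇒ sig = ⟨2 | 1⟩
  P={3,4}:  v_{3} + v_{4} = v_{1}  ⇒ sig = ⟨2 | 1⟩
  P={3,6}:  v_{3} + v_{6} = v_{2}  ⇒ sig = ⟨2 | 1⟩
  P={5,7}:  v_{5} + v_{7} = v_{6}  ⇒ sig = ⟨2 | 1⟩
  P={1,6}:  v_{1} + v_{6} = v_{5} + v_{8}  ⇒ sig = ⟨2 | 1 1⟩
  P={2,4}:  v_{2} + v_{4} = v_{5} + v_{8}  ⇒ sig = ⟨2 | 1 1⟩
  P={4,7}:  v_{4} + v_{7} = v_{5} + 2·v_{8}  ⇒ sig = ⟨2 | 1 2⟩
  P={4,6}:  v_{4} + v_{6} = 2·v_{5} + 2·v_{8}  ⇒ sig = ⟨2 | 2 2⟩
  P={3,5,8}:  v_{3} + v_{5} + v_{8} = 0  ⇒ sig = ⟨3 | 0⟩
  P={1,5,8}:  v_{1} + v_{5} + v_{8} = v_{4}  ⇒ sig = ⟨3 | 1⟩

Signatures (|P|; sorted positive RHS coefficients), sorted:
{ ⟨2 | 0⟩,  ⟨2 | 1⟩ ×5,  ⟨2 | 1 1⟩ ×2,  ⟨2 | 1 2⟩,  ⟨2 | 2 2⟩,  ⟨3 | 0⟩,  ⟨3 | 1⟩ }


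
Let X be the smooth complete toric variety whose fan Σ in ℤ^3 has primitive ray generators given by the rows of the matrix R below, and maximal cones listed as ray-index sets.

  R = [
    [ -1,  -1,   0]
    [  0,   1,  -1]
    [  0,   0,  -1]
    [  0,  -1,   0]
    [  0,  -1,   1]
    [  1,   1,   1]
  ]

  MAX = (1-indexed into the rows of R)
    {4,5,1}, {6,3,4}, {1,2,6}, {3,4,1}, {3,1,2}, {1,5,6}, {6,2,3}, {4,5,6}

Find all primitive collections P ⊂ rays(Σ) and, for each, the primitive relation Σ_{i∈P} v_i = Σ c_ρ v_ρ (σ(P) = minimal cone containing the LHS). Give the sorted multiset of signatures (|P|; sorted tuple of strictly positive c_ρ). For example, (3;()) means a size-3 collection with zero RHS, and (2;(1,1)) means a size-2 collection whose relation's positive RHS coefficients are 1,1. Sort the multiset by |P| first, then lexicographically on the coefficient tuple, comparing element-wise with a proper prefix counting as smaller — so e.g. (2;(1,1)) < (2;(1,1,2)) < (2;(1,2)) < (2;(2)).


5 minimal non-faces of Δ(Σ) (on 6 rays):

  P = {2,5}:  v_{2} + v_{5} = 0  ⇒ sig = (2;())
  P = {2,4}:  v_{2} + v_{4} = v_{3}  ⇒ sig = (2;(1))
  P = {3,5}:  v_{3} + v_{5} = v_{4}  ⇒ sig = (2;(1))
  P = {1,3,6}:  v_{1} + v_{3} + v_{6} = 0  ⇒ sig = (3;())
  P = {1,4,6}:  v_{1} + v_{4} + v_{6} = v_{5}  ⇒ sig = (3;(1))

Signatures (|P|; sorted positive RHS coefficients), sorted:
{ (2;()),  (2;(1)) ×2,  (3;()),  (3;(1)) }
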